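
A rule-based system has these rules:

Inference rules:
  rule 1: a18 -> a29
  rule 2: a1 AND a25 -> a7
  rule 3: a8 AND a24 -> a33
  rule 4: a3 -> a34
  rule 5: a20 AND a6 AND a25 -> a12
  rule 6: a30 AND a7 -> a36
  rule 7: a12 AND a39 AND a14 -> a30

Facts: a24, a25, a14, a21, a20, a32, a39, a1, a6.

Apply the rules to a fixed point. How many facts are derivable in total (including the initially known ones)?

Round 1 fires rule 2, rule 5, giving a7, a12.
Round 2 fires rule 7, giving a30.
Round 3 fires rule 6, giving a36.
Closure: {a1, a12, a14, a20, a21, a24, a25, a30, a32, a36, a39, a6, a7} — 13 facts.

13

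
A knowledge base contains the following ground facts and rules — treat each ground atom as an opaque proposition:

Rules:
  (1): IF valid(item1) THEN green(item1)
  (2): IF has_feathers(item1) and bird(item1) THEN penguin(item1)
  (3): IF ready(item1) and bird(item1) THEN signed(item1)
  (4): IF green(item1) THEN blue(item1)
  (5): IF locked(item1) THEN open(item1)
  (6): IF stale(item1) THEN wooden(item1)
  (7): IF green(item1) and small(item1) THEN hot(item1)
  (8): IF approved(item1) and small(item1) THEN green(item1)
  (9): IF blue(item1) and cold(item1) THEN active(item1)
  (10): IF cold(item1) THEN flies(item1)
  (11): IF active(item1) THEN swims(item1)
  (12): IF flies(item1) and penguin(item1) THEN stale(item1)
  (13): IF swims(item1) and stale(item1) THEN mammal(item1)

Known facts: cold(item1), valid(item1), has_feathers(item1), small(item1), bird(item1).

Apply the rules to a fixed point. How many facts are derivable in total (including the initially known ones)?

Round 1: (1) [IF valid(item1) THEN green(item1)]; (2) [IF has_feathers(item1) and bird(item1) THEN penguin(item1)]; (10) [IF cold(item1) THEN flies(item1)]. New: green(item1), penguin(item1), flies(item1).
Round 2: (4) [IF green(item1) THEN blue(item1)]; (7) [IF green(item1) and small(item1) THEN hot(item1)]; (12) [IF flies(item1) and penguin(item1) THEN stale(item1)]. New: blue(item1), hot(item1), stale(item1).
Round 3: (6) [IF stale(item1) THEN wooden(item1)]; (9) [IF blue(item1) and cold(item1) THEN active(item1)]. New: wooden(item1), active(item1).
Round 4: (11) [IF active(item1) THEN swims(item1)]. New: swims(item1).
Round 5: (13) [IF swims(item1) and stale(item1) THEN mammal(item1)]. New: mammal(item1).
Closure: {active(item1), bird(item1), blue(item1), cold(item1), flies(item1), green(item1), has_feathers(item1), hot(item1), mammal(item1), penguin(item1), small(item1), stale(item1), swims(item1), valid(item1), wooden(item1)} — 15 facts.

15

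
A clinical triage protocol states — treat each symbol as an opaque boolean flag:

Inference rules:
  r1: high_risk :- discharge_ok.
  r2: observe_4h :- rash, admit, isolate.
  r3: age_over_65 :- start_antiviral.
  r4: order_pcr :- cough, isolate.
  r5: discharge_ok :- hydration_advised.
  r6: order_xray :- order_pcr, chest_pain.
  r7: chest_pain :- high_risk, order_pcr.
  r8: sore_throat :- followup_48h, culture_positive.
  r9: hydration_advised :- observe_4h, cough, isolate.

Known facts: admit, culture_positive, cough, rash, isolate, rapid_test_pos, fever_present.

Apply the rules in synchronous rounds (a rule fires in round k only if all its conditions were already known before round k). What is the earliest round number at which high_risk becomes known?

[1] r2 [observe_4h :- rash, admit, isolate.]; r4 [order_pcr :- cough, isolate.]. ⇒ new: observe_4h, order_pcr.
[2] r9 [hydration_advised :- observe_4h, cough, isolate.]. ⇒ new: hydration_advised.
[3] r5 [discharge_ok :- hydration_advised.]. ⇒ new: discharge_ok.
[4] r1 [high_risk :- discharge_ok.]. ⇒ new: high_risk.
high_risk first appears in round 4.

4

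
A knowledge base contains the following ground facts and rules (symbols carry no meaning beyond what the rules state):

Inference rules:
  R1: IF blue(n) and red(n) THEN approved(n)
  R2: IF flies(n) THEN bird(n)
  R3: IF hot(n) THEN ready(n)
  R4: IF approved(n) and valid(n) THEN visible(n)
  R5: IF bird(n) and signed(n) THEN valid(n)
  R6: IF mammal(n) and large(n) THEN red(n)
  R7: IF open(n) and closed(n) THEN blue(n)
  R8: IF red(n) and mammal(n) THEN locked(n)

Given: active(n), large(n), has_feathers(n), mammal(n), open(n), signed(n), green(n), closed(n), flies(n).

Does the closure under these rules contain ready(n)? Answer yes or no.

[1] R2 [IF flies(n) THEN bird(n)]; R6 [IF mammal(n) and large(n) THEN red(n)]; R7 [IF open(n) and closed(n) THEN blue(n)]. ⇒ new: bird(n), red(n), blue(n).
[2] R1 [IF blue(n) and red(n) THEN approved(n)]; R5 [IF bird(n) and signed(n) THEN valid(n)]; R8 [IF red(n) and mammal(n) THEN locked(n)]. ⇒ new: approved(n), valid(n), locked(n).
[3] R4 [IF approved(n) and valid(n) THEN visible(n)]. ⇒ new: visible(n).
Fixed point reached. ready(n) is concluded only by R3; R3 needs hot(n) (never derived).

no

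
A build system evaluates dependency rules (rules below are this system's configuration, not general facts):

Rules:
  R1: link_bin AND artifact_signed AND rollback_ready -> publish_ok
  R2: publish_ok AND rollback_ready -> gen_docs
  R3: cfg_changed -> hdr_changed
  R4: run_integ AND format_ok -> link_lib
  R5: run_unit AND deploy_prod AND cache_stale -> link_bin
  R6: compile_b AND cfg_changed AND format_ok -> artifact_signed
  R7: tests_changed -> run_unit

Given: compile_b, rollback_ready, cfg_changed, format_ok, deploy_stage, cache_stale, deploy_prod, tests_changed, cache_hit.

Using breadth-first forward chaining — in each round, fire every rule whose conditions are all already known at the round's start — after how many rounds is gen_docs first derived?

4

Round 1: R3 [cfg_changed -> hdr_changed]; R6 [compile_b AND cfg_changed AND format_ok -> artifact_signed]; R7 [tests_changed -> run_unit]. Adds hdr_changed, artifact_signed, run_unit.
Round 2: R5 [run_unit AND deploy_prod AND cache_stale -> link_bin]. Adds link_bin.
Round 3: R1 [link_bin AND artifact_signed AND rollback_ready -> publish_ok]. Adds publish_ok.
Round 4: R2 [publish_ok AND rollback_ready -> gen_docs]. Adds gen_docs.
gen_docs first appears in round 4.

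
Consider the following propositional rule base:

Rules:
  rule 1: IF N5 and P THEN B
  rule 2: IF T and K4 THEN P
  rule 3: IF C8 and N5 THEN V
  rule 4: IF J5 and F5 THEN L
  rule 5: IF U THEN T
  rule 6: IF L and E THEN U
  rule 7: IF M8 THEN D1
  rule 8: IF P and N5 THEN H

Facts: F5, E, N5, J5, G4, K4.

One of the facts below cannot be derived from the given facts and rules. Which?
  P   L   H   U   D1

Round 1: rule 4 [IF J5 and F5 THEN L]. Adds L.
Round 2: rule 6 [IF L and E THEN U]. Adds U.
Round 3: rule 5 [IF U THEN T]. Adds T.
Round 4: rule 2 [IF T and K4 THEN P]. Adds P.
Round 5: rule 1 [IF N5 and P THEN B]; rule 8 [IF P and N5 THEN H]. Adds B, H.
Derived: U (round 2), P (round 4), H (round 5), L (round 1). D1 never appears in any round.

D1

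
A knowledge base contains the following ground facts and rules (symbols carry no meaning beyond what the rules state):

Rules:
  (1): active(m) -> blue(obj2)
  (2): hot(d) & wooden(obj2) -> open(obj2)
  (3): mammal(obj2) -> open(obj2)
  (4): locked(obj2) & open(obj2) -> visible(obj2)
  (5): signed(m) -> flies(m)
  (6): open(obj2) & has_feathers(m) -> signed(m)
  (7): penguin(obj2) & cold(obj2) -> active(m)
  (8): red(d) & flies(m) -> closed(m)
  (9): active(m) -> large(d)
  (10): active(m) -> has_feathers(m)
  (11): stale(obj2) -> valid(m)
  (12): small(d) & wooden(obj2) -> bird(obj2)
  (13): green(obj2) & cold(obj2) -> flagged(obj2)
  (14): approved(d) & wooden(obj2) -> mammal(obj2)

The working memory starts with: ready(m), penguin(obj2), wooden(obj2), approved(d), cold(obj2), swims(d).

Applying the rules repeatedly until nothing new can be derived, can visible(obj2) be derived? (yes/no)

no

Round 1 fires (7), (14), giving active(m), mammal(obj2).
Round 2 fires (1), (3), (9), (10), giving blue(obj2), open(obj2), large(d), has_feathers(m).
Round 3 fires (6), giving signed(m).
Round 4 fires (5), giving flies(m).
Fixed point reached. visible(obj2) is concluded only by (4); (4) needs locked(obj2) (never derived).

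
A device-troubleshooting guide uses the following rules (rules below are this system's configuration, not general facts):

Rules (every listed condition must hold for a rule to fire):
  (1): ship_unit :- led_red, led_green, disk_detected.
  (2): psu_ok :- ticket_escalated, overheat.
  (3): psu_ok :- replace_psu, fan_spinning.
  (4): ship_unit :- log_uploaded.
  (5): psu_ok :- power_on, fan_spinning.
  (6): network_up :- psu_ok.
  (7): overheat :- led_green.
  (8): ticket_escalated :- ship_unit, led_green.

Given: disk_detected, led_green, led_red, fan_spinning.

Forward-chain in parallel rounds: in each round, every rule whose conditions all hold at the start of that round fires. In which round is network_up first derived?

Round 1 fires (1), (7), giving ship_unit, overheat.
Round 2 fires (8), giving ticket_escalated.
Round 3 fires (2), giving psu_ok.
Round 4 fires (6), giving network_up.
network_up first appears in round 4.

4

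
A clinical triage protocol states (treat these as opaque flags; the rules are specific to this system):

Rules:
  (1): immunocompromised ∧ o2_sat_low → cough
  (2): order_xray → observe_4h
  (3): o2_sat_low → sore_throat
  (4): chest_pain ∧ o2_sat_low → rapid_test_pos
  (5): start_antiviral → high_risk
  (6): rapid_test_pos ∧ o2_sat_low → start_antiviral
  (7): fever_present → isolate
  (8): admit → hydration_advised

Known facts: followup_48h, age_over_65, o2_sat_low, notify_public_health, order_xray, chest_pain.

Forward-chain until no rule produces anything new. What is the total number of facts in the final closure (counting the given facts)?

Round 1: (2) [order_xray → observe_4h]; (3) [o2_sat_low → sore_throat]; (4) [chest_pain ∧ o2_sat_low → rapid_test_pos]. Adds observe_4h, sore_throat, rapid_test_pos.
Round 2: (6) [rapid_test_pos ∧ o2_sat_low → start_antiviral]. Adds start_antiviral.
Round 3: (5) [start_antiviral → high_risk]. Adds high_risk.
Closure: {age_over_65, chest_pain, followup_48h, high_risk, notify_public_health, o2_sat_low, observe_4h, order_xray, rapid_test_pos, sore_throat, start_antiviral} — 11 facts.

11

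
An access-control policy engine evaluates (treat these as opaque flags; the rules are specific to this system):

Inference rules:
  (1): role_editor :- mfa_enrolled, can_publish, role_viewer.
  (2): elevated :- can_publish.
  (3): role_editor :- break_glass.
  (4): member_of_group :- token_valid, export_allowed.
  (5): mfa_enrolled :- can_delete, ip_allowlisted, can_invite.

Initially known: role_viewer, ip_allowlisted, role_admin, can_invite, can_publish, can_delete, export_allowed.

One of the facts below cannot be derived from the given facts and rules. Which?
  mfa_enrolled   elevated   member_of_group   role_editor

[1] (2) [elevated :- can_publish.]; (5) [mfa_enrolled :- can_delete, ip_allowlisted, can_invite.]. ⇒ new: elevated, mfa_enrolled.
[2] (1) [role_editor :- mfa_enrolled, can_publish, role_viewer.]. ⇒ new: role_editor.
Derived: mfa_enrolled (round 1), role_editor (round 2), elevated (round 1). member_of_group never appears in any round.

member_of_group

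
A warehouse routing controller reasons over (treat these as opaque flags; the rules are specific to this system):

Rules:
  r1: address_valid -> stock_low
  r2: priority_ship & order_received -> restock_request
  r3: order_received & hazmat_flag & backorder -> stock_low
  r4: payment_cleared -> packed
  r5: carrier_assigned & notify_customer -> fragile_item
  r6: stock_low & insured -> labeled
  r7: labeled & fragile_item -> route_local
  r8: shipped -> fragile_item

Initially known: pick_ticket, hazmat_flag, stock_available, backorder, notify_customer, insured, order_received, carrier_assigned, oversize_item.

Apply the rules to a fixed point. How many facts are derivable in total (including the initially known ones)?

Round 1 fires r3, r5, giving stock_low, fragile_item.
Round 2 fires r6, giving labeled.
Round 3 fires r7, giving route_local.
Closure: {backorder, carrier_assigned, fragile_item, hazmat_flag, insured, labeled, notify_customer, order_received, oversize_item, pick_ticket, route_local, stock_available, stock_low} — 13 facts.

13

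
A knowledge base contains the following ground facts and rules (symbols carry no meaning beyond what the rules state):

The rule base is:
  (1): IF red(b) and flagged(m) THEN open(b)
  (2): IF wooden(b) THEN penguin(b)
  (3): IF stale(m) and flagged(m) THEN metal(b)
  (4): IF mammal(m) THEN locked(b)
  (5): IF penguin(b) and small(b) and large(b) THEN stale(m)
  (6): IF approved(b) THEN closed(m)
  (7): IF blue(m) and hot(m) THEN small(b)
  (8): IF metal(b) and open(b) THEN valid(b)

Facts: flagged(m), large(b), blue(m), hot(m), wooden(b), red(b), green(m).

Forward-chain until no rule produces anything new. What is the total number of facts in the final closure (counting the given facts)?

Round 1 fires (1), (2), (7), giving open(b), penguin(b), small(b).
Round 2 fires (5), giving stale(m).
Round 3 fires (3), giving metal(b).
Round 4 fires (8), giving valid(b).
Closure: {blue(m), flagged(m), green(m), hot(m), large(b), metal(b), open(b), penguin(b), red(b), small(b), stale(m), valid(b), wooden(b)} — 13 facts.

13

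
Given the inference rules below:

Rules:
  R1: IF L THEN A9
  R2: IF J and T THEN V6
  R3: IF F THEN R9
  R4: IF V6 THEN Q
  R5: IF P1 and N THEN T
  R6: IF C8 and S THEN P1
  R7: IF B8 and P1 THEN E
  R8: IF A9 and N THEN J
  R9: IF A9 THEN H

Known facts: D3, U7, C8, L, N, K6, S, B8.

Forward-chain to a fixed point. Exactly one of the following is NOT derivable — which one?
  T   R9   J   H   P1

R9

Round 1 fires R1, R6, giving A9, P1.
Round 2 fires R5, R7, R8, R9, giving T, E, J, H.
Round 3 fires R2, giving V6.
Round 4 fires R4, giving Q.
Derived: P1 (round 1), J (round 2), T (round 2), H (round 2). R9 never appears in any round.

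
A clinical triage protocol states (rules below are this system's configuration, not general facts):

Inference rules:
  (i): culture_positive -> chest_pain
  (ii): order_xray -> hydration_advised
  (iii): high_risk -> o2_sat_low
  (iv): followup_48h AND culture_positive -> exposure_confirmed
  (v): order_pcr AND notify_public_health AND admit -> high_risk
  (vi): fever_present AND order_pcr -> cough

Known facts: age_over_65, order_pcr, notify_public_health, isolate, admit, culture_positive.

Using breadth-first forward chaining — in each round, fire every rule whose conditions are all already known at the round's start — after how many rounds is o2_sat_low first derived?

2

Round 1 fires (i), (v), giving chest_pain, high_risk.
Round 2 fires (iii), giving o2_sat_low.
o2_sat_low first appears in round 2.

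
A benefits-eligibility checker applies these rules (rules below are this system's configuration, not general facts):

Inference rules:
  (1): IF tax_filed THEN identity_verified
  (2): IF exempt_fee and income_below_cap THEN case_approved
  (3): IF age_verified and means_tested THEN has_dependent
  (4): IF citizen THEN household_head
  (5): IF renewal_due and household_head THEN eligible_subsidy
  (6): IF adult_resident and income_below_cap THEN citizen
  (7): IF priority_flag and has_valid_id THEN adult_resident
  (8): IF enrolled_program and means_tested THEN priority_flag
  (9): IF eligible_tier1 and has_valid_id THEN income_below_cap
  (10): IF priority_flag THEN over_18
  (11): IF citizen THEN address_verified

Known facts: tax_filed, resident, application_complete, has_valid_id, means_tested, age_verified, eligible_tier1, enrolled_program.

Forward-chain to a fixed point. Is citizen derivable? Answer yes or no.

yes

Round 1 fires (1), (3), (8), (9), giving identity_verified, has_dependent, priority_flag, income_below_cap.
Round 2 fires (7), (10), giving adult_resident, over_18.
Round 3 fires (6), giving citizen.
Round 4 fires (4), (11), giving household_head, address_verified.
citizen appears in round 3, so it is derivable.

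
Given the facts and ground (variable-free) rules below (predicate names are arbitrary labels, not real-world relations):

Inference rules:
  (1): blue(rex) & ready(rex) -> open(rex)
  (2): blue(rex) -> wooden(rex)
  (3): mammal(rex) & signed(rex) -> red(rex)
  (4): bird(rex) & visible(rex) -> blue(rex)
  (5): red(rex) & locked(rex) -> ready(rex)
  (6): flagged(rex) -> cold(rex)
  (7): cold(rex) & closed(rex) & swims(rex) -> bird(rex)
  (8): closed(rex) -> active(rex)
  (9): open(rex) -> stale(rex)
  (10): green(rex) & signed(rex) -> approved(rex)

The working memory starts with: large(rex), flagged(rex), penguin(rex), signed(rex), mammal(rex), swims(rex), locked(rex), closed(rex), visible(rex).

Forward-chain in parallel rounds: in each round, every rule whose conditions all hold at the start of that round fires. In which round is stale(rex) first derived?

5

Round 1 fires (3), (6), (8), giving red(rex), cold(rex), active(rex).
Round 2 fires (5), (7), giving ready(rex), bird(rex).
Round 3 fires (4), giving blue(rex).
Round 4 fires (1), (2), giving open(rex), wooden(rex).
Round 5 fires (9), giving stale(rex).
stale(rex) first appears in round 5.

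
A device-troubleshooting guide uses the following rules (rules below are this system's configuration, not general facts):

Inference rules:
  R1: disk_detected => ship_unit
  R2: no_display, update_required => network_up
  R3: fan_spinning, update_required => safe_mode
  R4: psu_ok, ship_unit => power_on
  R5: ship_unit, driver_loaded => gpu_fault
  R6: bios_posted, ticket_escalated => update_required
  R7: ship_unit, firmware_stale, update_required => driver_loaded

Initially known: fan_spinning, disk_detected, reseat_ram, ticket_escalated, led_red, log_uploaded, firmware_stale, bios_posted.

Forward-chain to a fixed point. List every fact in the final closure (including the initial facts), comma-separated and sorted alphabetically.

bios_posted, disk_detected, driver_loaded, fan_spinning, firmware_stale, gpu_fault, led_red, log_uploaded, reseat_ram, safe_mode, ship_unit, ticket_escalated, update_required

Round 1 fires R1, R6, giving ship_unit, update_required.
Round 2 fires R3, R7, giving safe_mode, driver_loaded.
Round 3 fires R5, giving gpu_fault.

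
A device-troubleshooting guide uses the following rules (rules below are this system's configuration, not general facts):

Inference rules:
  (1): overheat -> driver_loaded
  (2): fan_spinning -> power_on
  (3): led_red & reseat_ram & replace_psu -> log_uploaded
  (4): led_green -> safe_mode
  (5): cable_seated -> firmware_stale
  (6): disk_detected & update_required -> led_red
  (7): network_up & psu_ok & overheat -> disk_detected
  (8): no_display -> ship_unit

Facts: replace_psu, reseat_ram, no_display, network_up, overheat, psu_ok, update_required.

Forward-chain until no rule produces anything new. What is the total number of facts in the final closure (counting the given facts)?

12

Round 1: (1) [overheat -> driver_loaded]; (7) [network_up & psu_ok & overheat -> disk_detected]; (8) [no_display -> ship_unit]. New: driver_loaded, disk_detected, ship_unit.
Round 2: (6) [disk_detected & update_required -> led_red]. New: led_red.
Round 3: (3) [led_red & reseat_ram & replace_psu -> log_uploaded]. New: log_uploaded.
Closure: {disk_detected, driver_loaded, led_red, log_uploaded, network_up, no_display, overheat, psu_ok, replace_psu, reseat_ram, ship_unit, update_required} — 12 facts.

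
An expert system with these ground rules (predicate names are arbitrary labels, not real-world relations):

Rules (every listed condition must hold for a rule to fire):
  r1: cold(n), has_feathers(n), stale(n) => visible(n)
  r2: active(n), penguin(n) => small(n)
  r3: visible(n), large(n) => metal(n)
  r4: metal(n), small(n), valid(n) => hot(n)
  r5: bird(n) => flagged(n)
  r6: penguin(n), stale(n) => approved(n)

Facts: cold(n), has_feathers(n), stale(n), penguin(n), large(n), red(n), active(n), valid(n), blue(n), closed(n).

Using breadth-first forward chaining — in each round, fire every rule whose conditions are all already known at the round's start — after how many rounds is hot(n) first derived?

3

Round 1: r1 [cold(n), has_feathers(n), stale(n) => visible(n)]; r2 [active(n), penguin(n) => small(n)]; r6 [penguin(n), stale(n) => approved(n)]. New: visible(n), small(n), approved(n).
Round 2: r3 [visible(n), large(n) => metal(n)]. New: metal(n).
Round 3: r4 [metal(n), small(n), valid(n) => hot(n)]. New: hot(n).
hot(n) first appears in round 3.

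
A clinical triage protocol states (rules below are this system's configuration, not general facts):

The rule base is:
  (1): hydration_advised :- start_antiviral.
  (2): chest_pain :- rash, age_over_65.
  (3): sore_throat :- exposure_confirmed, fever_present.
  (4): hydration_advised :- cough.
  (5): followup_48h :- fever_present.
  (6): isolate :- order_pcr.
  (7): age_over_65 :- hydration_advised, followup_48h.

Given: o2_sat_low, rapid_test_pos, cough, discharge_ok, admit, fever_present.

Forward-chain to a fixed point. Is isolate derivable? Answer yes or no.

[1] (4) [hydration_advised :- cough.]; (5) [followup_48h :- fever_present.]. ⇒ new: hydration_advised, followup_48h.
[2] (7) [age_over_65 :- hydration_advised, followup_48h.]. ⇒ new: age_over_65.
Fixed point reached. isolate is concluded only by (6); (6) needs order_pcr (never derived).

no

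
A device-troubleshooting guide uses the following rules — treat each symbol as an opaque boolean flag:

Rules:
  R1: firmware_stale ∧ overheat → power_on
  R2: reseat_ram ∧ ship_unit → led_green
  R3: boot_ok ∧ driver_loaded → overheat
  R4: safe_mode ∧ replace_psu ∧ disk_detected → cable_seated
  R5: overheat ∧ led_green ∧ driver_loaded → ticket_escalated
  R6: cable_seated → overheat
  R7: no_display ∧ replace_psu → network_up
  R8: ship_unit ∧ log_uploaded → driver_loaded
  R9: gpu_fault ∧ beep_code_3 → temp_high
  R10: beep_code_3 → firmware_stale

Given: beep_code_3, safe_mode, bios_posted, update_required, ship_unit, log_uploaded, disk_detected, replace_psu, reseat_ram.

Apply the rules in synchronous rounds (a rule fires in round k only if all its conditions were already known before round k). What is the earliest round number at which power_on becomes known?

3

[1] R2 [reseat_ram ∧ ship_unit → led_green]; R4 [safe_mode ∧ replace_psu ∧ disk_detected → cable_seated]; R8 [ship_unit ∧ log_uploaded → driver_loaded]; R10 [beep_code_3 → firmware_stale]. ⇒ new: led_green, cable_seated, driver_loaded, firmware_stale.
[2] R6 [cable_seated → overheat]. ⇒ new: overheat.
[3] R1 [firmware_stale ∧ overheat → power_on]; R5 [overheat ∧ led_green ∧ driver_loaded → ticket_escalated]. ⇒ new: power_on, ticket_escalated.
power_on first appears in round 3.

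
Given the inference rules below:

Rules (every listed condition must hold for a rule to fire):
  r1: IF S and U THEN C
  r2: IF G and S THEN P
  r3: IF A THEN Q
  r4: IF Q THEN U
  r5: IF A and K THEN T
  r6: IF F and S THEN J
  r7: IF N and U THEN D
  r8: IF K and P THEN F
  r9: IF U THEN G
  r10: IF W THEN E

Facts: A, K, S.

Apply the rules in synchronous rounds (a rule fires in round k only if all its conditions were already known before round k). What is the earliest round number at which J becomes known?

6

Round 1: r3 [IF A THEN Q]; r5 [IF A and K THEN T]. Adds Q, T.
Round 2: r4 [IF Q THEN U]. Adds U.
Round 3: r1 [IF S and U THEN C]; r9 [IF U THEN G]. Adds C, G.
Round 4: r2 [IF G and S THEN P]. Adds P.
Round 5: r8 [IF K and P THEN F]. Adds F.
Round 6: r6 [IF F and S THEN J]. Adds J.
J first appears in round 6.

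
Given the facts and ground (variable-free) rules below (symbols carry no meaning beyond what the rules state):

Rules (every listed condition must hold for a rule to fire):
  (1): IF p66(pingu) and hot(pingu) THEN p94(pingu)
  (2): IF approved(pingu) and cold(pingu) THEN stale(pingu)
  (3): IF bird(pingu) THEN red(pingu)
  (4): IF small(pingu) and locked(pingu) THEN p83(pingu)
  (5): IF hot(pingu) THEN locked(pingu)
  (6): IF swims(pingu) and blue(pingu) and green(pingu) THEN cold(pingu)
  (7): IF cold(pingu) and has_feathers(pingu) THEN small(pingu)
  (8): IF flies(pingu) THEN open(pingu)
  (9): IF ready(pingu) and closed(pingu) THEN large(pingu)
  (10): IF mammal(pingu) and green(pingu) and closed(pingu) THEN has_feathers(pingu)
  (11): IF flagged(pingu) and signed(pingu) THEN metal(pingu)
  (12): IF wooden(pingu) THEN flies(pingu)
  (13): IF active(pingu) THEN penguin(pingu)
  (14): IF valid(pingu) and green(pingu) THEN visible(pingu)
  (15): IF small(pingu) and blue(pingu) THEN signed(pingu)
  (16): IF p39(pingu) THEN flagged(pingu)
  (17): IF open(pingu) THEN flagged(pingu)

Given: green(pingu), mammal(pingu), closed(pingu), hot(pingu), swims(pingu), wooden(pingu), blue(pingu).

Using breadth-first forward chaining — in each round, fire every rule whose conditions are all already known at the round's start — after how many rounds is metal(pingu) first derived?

Round 1 — (5), (6), (10), (12), derive locked(pingu), cold(pingu), has_feathers(pingu), flies(pingu).
Round 2 — (7), (8), derive small(pingu), open(pingu).
Round 3 — (4), (15), (17), derive p83(pingu), signed(pingu), flagged(pingu).
Round 4 — (11), derive metal(pingu).
metal(pingu) first appears in round 4.

4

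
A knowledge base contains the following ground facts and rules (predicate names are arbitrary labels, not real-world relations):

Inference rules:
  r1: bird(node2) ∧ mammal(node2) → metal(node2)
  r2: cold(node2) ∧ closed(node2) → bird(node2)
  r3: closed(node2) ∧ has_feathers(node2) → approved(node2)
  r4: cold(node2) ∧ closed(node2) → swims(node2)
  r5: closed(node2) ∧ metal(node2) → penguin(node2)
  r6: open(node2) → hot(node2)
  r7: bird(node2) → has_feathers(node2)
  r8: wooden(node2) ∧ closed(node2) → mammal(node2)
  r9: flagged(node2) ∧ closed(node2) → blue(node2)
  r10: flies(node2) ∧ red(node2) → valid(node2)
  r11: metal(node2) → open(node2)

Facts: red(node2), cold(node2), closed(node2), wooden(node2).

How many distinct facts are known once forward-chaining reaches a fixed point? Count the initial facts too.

Round 1: r2 [cold(node2) ∧ closed(node2) → bird(node2)]; r4 [cold(node2) ∧ closed(node2) → swims(node2)]; r8 [wooden(node2) ∧ closed(node2) → mammal(node2)]. Adds bird(node2), swims(node2), mammal(node2).
Round 2: r1 [bird(node2) ∧ mammal(node2) → metal(node2)]; r7 [bird(node2) → has_feathers(node2)]. Adds metal(node2), has_feathers(node2).
Round 3: r3 [closed(node2) ∧ has_feathers(node2) → approved(node2)]; r5 [closed(node2) ∧ metal(node2) → penguin(node2)]; r11 [metal(node2) → open(node2)]. Adds approved(node2), penguin(node2), open(node2).
Round 4: r6 [open(node2) → hot(node2)]. Adds hot(node2).
Closure: {approved(node2), bird(node2), closed(node2), cold(node2), has_feathers(node2), hot(node2), mammal(node2), metal(node2), open(node2), penguin(node2), red(node2), swims(node2), wooden(node2)} — 13 facts.

13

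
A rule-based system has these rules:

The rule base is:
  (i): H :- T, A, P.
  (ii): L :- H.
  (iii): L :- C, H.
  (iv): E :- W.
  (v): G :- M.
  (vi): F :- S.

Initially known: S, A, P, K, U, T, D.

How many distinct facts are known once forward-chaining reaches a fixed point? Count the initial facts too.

10

Round 1: (i) [H :- T, A, P.]; (vi) [F :- S.]. New: H, F.
Round 2: (ii) [L :- H.]. New: L.
Closure: {A, D, F, H, K, L, P, S, T, U} — 10 facts.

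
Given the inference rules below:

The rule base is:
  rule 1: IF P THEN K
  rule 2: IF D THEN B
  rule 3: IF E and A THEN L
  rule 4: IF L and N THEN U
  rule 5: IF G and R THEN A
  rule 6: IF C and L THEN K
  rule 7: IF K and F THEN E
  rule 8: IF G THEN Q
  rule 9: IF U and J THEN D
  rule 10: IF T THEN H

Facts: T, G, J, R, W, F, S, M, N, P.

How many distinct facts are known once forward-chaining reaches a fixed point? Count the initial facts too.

19

Round 1: rule 1 [IF P THEN K]; rule 5 [IF G and R THEN A]; rule 8 [IF G THEN Q]; rule 10 [IF T THEN H]. New: K, A, Q, H.
Round 2: rule 7 [IF K and F THEN E]. New: E.
Round 3: rule 3 [IF E and A THEN L]. New: L.
Round 4: rule 4 [IF L and N THEN U]. New: U.
Round 5: rule 9 [IF U and J THEN D]. New: D.
Round 6: rule 2 [IF D THEN B]. New: B.
Closure: {A, B, D, E, F, G, H, J, K, L, M, N, P, Q, R, S, T, U, W} — 19 facts.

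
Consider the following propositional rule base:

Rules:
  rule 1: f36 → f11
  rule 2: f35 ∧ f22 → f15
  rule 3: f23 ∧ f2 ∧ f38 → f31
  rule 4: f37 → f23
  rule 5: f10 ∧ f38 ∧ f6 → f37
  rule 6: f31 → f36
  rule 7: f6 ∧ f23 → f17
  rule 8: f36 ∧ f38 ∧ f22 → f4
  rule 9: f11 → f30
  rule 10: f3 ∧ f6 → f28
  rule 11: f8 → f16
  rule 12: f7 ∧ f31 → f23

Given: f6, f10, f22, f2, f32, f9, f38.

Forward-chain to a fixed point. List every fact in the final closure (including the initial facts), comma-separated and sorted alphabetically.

Round 1 fires rule 5, giving f37.
Round 2 fires rule 4, giving f23.
Round 3 fires rule 3, rule 7, giving f31, f17.
Round 4 fires rule 6, giving f36.
Round 5 fires rule 1, rule 8, giving f11, f4.
Round 6 fires rule 9, giving f30.

f10, f11, f17, f2, f22, f23, f30, f31, f32, f36, f37, f38, f4, f6, f9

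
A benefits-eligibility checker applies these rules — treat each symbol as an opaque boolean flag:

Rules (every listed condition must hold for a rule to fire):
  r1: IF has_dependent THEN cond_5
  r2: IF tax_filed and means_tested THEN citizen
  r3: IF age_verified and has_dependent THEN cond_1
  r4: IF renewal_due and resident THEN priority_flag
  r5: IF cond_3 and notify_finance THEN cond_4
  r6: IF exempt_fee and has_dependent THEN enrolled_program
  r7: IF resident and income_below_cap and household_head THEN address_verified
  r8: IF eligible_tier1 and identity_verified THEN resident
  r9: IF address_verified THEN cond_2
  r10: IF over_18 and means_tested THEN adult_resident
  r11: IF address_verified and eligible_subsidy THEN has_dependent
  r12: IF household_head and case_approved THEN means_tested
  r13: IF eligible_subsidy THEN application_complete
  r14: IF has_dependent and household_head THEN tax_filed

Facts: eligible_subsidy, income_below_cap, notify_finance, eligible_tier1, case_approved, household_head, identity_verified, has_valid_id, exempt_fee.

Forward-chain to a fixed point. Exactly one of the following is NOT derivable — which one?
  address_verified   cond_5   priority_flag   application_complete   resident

[1] r8 [IF eligible_tier1 and identity_verified THEN resident]; r12 [IF household_head and case_approved THEN means_tested]; r13 [IF eligible_subsidy THEN application_complete]. ⇒ new: resident, means_tested, application_complete.
[2] r7 [IF resident and income_below_cap and household_head THEN address_verified]. ⇒ new: address_verified.
[3] r9 [IF address_verified THEN cond_2]; r11 [IF address_verified and eligible_subsidy THEN has_dependent]. ⇒ new: cond_2, has_dependent.
[4] r1 [IF has_dependent THEN cond_5]; r6 [IF exempt_fee and has_dependent THEN enrolled_program]; r14 [IF has_dependent and household_head THEN tax_filed]. ⇒ new: cond_5, enrolled_program, tax_filed.
[5] r2 [IF tax_filed and means_tested THEN citizen]. ⇒ new: citizen.
Derived: address_verified (round 2), application_complete (round 1), cond_5 (round 4), resident (round 1). priority_flag never appears in any round.

priority_flag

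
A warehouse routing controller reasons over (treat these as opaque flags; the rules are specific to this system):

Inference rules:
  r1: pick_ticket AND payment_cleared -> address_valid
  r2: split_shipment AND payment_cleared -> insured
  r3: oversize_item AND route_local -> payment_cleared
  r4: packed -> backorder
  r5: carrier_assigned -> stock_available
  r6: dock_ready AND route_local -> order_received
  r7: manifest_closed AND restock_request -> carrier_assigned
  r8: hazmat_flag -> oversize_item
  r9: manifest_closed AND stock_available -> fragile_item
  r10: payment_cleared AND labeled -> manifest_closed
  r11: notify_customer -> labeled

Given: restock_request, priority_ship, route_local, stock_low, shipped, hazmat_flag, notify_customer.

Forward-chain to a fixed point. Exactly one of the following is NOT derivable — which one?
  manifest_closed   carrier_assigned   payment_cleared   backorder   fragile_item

backorder

Round 1: r8 [hazmat_flag -> oversize_item]; r11 [notify_customer -> labeled]. Adds oversize_item, labeled.
Round 2: r3 [oversize_item AND route_local -> payment_cleared]. Adds payment_cleared.
Round 3: r10 [payment_cleared AND labeled -> manifest_closed]. Adds manifest_closed.
Round 4: r7 [manifest_closed AND restock_request -> carrier_assigned]. Adds carrier_assigned.
Round 5: r5 [carrier_assigned -> stock_available]. Adds stock_available.
Round 6: r9 [manifest_closed AND stock_available -> fragile_item]. Adds fragile_item.
Derived: fragile_item (round 6), manifest_closed (round 3), payment_cleared (round 2), carrier_assigned (round 4). backorder never appears in any round.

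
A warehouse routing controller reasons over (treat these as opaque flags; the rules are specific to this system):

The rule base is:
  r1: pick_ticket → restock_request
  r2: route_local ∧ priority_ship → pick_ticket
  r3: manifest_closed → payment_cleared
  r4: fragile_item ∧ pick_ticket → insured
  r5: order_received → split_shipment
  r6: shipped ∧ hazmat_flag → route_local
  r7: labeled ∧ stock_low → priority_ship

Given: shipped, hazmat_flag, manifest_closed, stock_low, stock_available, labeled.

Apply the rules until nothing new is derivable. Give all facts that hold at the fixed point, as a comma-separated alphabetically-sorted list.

Round 1 fires r3, r6, r7, giving payment_cleared, route_local, priority_ship.
Round 2 fires r2, giving pick_ticket.
Round 3 fires r1, giving restock_request.

hazmat_flag, labeled, manifest_closed, payment_cleared, pick_ticket, priority_ship, restock_request, route_local, shipped, stock_available, stock_low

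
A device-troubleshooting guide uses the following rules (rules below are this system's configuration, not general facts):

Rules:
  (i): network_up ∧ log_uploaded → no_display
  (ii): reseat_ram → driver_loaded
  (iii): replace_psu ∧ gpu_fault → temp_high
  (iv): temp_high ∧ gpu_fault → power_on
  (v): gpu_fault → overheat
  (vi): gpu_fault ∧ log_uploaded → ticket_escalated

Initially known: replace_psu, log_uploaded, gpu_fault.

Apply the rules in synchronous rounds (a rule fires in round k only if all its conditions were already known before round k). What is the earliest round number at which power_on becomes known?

2

[1] (iii) [replace_psu ∧ gpu_fault → temp_high]; (v) [gpu_fault → overheat]; (vi) [gpu_fault ∧ log_uploaded → ticket_escalated]. ⇒ new: temp_high, overheat, ticket_escalated.
[2] (iv) [temp_high ∧ gpu_fault → power_on]. ⇒ new: power_on.
power_on first appears in round 2.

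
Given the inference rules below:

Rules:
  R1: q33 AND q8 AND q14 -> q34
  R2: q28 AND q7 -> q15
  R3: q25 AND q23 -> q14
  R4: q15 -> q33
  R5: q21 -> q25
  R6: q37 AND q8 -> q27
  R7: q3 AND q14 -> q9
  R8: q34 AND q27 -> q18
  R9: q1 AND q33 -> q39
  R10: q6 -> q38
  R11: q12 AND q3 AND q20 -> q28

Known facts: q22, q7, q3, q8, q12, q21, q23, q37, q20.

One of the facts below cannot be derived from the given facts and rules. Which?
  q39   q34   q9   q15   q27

Round 1 fires R5, R6, R11, giving q25, q27, q28.
Round 2 fires R2, R3, giving q15, q14.
Round 3 fires R4, R7, giving q33, q9.
Round 4 fires R1, giving q34.
Round 5 fires R8, giving q18.
Derived: q9 (round 3), q34 (round 4), q15 (round 2), q27 (round 1). q39 never appears in any round.

q39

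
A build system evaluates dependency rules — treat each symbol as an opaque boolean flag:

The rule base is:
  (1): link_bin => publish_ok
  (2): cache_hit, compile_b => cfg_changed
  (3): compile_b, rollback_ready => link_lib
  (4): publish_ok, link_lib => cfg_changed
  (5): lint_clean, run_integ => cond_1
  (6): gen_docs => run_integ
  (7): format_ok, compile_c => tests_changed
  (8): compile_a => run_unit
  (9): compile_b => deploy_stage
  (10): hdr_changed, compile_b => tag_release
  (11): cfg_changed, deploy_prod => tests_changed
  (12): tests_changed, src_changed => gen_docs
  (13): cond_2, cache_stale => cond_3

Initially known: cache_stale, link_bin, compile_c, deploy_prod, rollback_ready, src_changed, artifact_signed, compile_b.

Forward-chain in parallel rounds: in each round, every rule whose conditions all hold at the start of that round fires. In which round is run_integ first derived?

5

[1] (1) [link_bin => publish_ok]; (3) [compile_b, rollback_ready => link_lib]; (9) [compile_b => deploy_stage]. ⇒ new: publish_ok, link_lib, deploy_stage.
[2] (4) [publish_ok, link_lib => cfg_changed]. ⇒ new: cfg_changed.
[3] (11) [cfg_changed, deploy_prod => tests_changed]. ⇒ new: tests_changed.
[4] (12) [tests_changed, src_changed => gen_docs]. ⇒ new: gen_docs.
[5] (6) [gen_docs => run_integ]. ⇒ new: run_integ.
run_integ first appears in round 5.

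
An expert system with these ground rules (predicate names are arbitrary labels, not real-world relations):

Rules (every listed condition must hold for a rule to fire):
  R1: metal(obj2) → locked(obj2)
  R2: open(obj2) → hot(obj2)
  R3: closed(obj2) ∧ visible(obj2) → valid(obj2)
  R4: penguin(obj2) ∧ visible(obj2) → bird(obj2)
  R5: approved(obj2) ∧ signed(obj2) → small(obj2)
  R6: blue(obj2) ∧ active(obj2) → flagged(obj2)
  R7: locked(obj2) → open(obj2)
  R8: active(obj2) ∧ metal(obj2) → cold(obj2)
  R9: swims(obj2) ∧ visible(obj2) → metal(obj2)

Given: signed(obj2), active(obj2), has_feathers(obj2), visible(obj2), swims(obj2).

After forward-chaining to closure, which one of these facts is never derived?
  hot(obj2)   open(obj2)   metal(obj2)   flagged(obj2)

flagged(obj2)

Round 1 — R9, derive metal(obj2).
Round 2 — R1, R8, derive locked(obj2), cold(obj2).
Round 3 — R7, derive open(obj2).
Round 4 — R2, derive hot(obj2).
Derived: open(obj2) (round 3), metal(obj2) (round 1), hot(obj2) (round 4). flagged(obj2) never appears in any round.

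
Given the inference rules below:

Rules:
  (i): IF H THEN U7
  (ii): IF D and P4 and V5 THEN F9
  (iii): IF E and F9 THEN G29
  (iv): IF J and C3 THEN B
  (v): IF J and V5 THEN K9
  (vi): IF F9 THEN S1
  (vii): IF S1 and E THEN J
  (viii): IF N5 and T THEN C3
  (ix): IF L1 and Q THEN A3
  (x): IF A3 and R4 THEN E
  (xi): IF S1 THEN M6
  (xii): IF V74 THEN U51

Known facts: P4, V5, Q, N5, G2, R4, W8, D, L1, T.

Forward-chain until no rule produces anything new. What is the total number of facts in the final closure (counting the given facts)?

Round 1 — (ii), (viii), (ix), derive F9, C3, A3.
Round 2 — (vi), (x), derive S1, E.
Round 3 — (iii), (vii), (xi), derive G29, J, M6.
Round 4 — (iv), (v), derive B, K9.
Closure: {A3, B, C3, D, E, F9, G2, G29, J, K9, L1, M6, N5, P4, Q, R4, S1, T, V5, W8} — 20 facts.

20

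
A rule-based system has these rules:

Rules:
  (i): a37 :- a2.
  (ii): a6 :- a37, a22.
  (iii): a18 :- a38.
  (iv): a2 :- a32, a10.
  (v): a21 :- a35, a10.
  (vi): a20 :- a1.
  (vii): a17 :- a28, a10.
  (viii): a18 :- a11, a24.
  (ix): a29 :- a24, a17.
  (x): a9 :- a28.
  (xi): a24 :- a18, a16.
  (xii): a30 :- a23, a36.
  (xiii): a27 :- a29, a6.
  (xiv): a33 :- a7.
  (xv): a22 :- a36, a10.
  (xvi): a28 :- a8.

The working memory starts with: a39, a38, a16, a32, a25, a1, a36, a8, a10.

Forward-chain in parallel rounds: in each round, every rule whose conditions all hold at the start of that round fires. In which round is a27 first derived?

Round 1: (iii) [a18 :- a38.]; (iv) [a2 :- a32, a10.]; (vi) [a20 :- a1.]; (xv) [a22 :- a36, a10.]; (xvi) [a28 :- a8.]. Adds a18, a2, a20, a22, a28.
Round 2: (i) [a37 :- a2.]; (vii) [a17 :- a28, a10.]; (x) [a9 :- a28.]; (xi) [a24 :- a18, a16.]. Adds a37, a17, a9, a24.
Round 3: (ii) [a6 :- a37, a22.]; (ix) [a29 :- a24, a17.]. Adds a6, a29.
Round 4: (xiii) [a27 :- a29, a6.]. Adds a27.
a27 first appears in round 4.

4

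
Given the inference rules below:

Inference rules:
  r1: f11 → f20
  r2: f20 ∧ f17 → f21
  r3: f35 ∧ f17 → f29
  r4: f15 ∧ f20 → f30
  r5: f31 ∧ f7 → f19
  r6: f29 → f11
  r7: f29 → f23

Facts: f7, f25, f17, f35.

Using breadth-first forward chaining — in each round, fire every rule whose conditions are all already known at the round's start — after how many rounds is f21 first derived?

4

Round 1: r3 [f35 ∧ f17 → f29]. New: f29.
Round 2: r6 [f29 → f11]; r7 [f29 → f23]. New: f11, f23.
Round 3: r1 [f11 → f20]. New: f20.
Round 4: r2 [f20 ∧ f17 → f21]. New: f21.
f21 first appears in round 4.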